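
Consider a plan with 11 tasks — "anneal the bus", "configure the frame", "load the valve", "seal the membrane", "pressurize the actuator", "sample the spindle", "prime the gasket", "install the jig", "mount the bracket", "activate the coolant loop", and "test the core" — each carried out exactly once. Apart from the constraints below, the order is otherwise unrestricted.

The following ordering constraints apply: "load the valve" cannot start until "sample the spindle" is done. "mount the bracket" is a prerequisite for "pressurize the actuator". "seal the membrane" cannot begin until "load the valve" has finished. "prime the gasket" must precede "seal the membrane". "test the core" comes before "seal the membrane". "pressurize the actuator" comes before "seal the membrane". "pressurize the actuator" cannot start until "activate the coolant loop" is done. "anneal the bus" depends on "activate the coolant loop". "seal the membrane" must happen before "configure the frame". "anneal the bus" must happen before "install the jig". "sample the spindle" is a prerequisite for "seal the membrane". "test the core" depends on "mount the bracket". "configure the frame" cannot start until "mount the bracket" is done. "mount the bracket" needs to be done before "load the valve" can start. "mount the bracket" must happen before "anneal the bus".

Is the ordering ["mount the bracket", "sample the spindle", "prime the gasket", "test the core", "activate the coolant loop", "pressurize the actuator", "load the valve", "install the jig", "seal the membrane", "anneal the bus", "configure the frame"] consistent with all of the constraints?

No

Here "anneal the bus" comes after "install the jig".
That contradicts the constraint that "anneal the bus" must precede "install the jig".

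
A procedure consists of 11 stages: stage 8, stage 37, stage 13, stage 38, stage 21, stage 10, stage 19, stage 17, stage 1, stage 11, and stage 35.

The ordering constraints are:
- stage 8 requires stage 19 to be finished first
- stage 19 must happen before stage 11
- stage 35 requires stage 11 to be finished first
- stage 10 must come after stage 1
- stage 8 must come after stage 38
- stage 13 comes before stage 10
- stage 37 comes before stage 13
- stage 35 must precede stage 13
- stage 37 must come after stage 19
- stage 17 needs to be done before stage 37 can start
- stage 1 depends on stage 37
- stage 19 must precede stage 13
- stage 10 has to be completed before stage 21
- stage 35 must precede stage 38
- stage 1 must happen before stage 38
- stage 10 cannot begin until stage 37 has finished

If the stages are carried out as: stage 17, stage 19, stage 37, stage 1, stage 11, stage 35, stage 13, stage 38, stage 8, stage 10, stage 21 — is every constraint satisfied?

Checking each listed constraint against this order: for instance, stage 19 is in position 2 and stage 8 in position 9, so that constraint holds — and the remaining constraints check out the same way.

Yes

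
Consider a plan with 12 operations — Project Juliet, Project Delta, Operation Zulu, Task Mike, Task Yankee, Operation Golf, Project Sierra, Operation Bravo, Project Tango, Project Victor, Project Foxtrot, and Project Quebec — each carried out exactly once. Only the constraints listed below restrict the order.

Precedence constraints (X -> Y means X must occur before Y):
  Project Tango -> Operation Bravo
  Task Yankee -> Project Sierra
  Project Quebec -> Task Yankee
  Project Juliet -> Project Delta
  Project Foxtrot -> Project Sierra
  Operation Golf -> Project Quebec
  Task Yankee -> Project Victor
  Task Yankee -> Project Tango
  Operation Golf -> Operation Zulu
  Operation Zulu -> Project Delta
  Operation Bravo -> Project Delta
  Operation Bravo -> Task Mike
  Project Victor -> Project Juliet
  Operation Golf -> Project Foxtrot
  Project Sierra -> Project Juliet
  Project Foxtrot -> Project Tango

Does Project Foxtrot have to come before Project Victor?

No

No chain of constraints connects Project Foxtrot to Project Victor in either direction.
A valid ordering placing Project Victor before Project Foxtrot exists, so the answer is no.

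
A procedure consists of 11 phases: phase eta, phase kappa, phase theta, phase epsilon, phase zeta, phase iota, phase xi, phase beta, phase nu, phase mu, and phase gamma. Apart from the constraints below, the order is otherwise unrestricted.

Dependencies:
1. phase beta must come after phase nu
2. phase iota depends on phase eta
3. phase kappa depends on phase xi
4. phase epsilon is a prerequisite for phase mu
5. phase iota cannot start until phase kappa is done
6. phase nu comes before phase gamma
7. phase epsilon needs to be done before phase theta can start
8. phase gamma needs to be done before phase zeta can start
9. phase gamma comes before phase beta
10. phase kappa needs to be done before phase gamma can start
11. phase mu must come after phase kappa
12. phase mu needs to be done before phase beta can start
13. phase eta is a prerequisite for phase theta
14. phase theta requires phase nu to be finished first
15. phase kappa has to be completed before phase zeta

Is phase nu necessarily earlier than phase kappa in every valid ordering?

Phase nu and phase kappa are not related by any chain of constraints.
A valid ordering placing phase kappa before phase nu exists, so the answer is no.

No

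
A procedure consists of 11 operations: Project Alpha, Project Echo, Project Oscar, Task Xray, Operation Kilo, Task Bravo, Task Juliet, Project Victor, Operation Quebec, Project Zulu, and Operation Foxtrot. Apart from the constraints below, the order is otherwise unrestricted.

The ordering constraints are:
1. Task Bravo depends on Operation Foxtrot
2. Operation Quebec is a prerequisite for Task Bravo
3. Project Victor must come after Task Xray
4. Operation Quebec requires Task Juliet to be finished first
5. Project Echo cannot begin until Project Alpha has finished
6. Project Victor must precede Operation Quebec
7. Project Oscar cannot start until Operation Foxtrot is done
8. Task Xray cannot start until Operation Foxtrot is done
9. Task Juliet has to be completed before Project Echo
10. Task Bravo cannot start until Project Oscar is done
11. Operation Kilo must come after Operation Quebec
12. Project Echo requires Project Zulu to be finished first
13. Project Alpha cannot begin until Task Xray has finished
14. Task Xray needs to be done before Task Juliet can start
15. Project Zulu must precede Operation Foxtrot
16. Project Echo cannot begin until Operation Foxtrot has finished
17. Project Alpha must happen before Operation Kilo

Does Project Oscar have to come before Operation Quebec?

No

No chain of constraints connects Project Oscar to Operation Quebec in either direction.
So Project Oscar can come before Operation Quebec or after — it is not forced.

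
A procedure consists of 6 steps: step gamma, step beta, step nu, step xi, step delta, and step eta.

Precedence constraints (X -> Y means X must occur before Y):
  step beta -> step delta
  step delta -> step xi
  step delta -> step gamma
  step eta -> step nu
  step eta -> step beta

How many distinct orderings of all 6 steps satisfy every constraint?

Only step eta has no prerequisites, so it must go first.
Counting all ways to extend the partial order to a total order gives 10.

10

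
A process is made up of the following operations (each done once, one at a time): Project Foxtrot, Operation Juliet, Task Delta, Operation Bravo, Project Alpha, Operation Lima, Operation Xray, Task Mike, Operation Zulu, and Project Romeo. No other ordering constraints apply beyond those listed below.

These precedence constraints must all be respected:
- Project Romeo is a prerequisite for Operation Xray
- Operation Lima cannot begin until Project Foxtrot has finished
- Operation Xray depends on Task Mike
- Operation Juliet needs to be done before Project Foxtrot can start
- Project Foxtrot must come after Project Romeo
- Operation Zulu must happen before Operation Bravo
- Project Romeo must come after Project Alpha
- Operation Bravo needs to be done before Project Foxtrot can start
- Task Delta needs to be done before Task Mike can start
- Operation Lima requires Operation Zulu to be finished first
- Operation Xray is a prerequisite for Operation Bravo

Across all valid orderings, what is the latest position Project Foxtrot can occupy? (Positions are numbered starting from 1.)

The only operation forced after Project Foxtrot (directly or by a chain) is Operation Lima.
So at least 1 operation follows Project Foxtrot, putting Project Foxtrot no later than position 9. That position is achievable by scheduling everything else first.

9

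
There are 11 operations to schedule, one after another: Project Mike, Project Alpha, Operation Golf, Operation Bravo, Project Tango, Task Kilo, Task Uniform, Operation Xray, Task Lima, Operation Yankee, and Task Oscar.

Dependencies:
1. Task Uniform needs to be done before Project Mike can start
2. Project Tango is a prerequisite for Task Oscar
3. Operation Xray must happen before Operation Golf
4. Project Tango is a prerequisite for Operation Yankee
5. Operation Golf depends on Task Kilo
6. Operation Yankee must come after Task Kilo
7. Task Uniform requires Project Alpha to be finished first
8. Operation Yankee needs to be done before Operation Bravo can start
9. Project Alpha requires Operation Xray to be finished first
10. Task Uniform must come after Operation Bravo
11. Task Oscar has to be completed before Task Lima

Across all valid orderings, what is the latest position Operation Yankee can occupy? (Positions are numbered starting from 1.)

Every operation that must follow Operation Yankee has to come after it. Tracing all chains starting from Operation Yankee, those operations are: Project Mike, Operation Bravo, Task Uniform — 3 in total.
With 3 mandatory successors out of 11 operations total, the latest slot for Operation Yankee is 11−3 = 8, and it's reachable by doing all non-successors before Operation Yankee.

8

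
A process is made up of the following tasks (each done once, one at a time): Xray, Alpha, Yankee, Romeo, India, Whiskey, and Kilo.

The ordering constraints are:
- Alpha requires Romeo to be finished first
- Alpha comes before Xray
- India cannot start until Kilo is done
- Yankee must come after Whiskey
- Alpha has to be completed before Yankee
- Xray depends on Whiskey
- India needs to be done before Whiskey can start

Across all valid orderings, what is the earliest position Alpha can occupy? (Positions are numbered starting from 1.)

2

Working backwards through the constraints from Alpha, its only required predecessor is Romeo.
With 1 mandatory predecessor, the earliest Alpha can sit is position 1+1 = 2, and placing just that one first achieves it.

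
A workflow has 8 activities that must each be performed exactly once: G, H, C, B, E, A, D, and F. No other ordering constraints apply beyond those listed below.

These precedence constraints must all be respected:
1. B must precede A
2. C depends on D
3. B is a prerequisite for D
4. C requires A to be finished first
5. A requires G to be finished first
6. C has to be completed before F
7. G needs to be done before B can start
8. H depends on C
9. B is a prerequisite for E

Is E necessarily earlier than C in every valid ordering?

Nothing in the constraints links E and C; they are unordered relative to each other.
So E can come before C or after — it is not forced.

No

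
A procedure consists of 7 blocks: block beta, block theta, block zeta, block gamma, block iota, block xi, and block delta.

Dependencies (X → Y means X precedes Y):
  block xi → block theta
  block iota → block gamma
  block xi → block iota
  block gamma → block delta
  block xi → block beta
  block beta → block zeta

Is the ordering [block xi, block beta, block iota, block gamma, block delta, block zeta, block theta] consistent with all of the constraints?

Checking each listed constraint against this order: for instance, block xi is in position 1 and block theta in position 7, so that constraint holds — and the remaining constraints check out the same way.

Yes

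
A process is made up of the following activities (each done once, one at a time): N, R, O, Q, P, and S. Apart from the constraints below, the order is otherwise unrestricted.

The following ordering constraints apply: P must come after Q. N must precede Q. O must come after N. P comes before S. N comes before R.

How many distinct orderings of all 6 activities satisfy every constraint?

20

N is the only activity with nothing required before it, so every ordering starts there.
Enumerating by repeatedly choosing an available activity (one whose prerequisites are all placed) gives 20 distinct complete orderings.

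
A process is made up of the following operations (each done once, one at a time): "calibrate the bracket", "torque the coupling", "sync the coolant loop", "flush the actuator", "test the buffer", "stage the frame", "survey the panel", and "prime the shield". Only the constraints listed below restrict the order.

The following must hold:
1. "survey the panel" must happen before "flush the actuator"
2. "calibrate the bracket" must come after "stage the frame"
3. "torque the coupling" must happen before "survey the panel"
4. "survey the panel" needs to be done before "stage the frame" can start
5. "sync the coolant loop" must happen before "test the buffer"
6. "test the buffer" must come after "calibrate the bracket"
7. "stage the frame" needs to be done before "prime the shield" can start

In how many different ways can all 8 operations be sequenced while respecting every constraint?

2 operations have no prerequisites ("torque the coupling", "sync the coolant loop"), so any of them could come first.
Systematically extending each partial ordering one operation at a time and counting, there are 96 complete orderings.

96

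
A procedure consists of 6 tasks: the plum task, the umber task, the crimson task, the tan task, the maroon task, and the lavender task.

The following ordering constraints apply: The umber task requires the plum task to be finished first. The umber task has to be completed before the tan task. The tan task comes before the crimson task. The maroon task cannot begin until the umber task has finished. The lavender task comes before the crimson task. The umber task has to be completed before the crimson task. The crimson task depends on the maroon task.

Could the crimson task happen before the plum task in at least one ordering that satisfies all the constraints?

There is a dependency chain the plum task → the umber task → the crimson task, so the crimson task always comes after the plum task.
So no valid ordering can have the crimson task before the plum task.

No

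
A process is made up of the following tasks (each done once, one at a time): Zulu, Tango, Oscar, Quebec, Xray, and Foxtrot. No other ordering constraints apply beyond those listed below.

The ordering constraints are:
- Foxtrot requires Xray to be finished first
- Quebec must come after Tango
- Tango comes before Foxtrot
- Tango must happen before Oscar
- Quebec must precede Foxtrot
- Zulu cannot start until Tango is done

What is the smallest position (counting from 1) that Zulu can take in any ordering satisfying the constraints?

The only task forced before Zulu (directly or transitively) is Tango.
With 1 mandatory predecessor, the earliest Zulu can sit is position 1+1 = 2, and placing just that one first achieves it.

2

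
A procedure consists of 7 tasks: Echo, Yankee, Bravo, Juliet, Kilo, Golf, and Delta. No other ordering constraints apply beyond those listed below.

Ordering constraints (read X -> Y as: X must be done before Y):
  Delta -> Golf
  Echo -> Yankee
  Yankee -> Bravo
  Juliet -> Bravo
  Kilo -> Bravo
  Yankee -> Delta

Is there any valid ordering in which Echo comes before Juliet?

No chain of constraints runs from Juliet to Echo, so Juliet is not required to come first.
So a valid ordering placing Echo earlier than Juliet exists.

Yes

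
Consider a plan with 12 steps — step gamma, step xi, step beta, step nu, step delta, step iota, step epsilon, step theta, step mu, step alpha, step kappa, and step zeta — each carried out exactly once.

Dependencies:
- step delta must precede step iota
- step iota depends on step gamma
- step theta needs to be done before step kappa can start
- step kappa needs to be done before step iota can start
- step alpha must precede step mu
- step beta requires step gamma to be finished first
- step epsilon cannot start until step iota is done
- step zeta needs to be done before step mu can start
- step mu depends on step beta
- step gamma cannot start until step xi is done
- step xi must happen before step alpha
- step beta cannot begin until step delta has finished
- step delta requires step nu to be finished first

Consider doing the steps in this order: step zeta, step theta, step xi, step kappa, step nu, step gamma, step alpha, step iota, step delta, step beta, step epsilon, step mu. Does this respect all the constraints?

No

Here step delta comes after step iota.
But one of the constraints requires step delta before step iota, so this ordering violates it.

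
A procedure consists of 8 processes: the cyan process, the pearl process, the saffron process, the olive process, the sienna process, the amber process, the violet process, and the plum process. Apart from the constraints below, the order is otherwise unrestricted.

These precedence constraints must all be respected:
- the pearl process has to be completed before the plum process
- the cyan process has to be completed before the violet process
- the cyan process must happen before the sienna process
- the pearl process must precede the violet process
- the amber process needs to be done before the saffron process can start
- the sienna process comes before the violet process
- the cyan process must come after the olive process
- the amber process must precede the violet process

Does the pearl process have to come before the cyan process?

Nothing in the constraints links the pearl process and the cyan process; they are unordered relative to each other.
A valid ordering placing the cyan process before the pearl process exists, so the answer is no.

No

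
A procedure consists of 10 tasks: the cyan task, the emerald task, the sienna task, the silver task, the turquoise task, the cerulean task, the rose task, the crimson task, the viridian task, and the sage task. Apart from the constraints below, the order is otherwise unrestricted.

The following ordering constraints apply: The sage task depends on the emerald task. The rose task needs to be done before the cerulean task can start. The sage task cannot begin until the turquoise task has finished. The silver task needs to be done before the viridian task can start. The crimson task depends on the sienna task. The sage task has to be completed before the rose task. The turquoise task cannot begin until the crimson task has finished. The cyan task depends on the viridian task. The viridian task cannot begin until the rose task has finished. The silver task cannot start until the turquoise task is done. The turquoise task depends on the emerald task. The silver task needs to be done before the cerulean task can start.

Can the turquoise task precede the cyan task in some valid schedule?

Yes

Every valid ordering already has the turquoise task before the cyan task (the constraints require it), so in particular at least one does.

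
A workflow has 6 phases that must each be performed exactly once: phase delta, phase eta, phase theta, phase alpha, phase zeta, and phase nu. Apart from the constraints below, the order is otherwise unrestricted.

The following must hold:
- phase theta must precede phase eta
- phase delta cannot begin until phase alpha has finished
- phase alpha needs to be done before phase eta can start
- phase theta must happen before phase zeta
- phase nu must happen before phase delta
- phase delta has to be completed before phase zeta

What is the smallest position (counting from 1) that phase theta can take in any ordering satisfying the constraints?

1

Phase theta has no prerequisites at all, so it can go in position 1.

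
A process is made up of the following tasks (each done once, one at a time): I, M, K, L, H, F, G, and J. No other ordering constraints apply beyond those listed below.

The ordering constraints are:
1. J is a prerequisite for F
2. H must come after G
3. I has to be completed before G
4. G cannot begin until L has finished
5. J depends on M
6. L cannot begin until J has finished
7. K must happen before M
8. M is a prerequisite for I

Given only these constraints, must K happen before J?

Yes

Tracing the constraints gives a chain: K → M → J.
So K must precede J in any valid ordering.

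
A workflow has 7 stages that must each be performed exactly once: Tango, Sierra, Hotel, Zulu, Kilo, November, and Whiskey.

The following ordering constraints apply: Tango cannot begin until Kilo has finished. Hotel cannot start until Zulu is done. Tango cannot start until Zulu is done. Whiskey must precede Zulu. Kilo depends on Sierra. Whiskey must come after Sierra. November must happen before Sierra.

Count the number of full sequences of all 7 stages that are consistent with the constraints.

7

Only November has no prerequisites, so it must go first.
Systematically extending each partial ordering one stage at a time and counting, there are 7 complete orderings.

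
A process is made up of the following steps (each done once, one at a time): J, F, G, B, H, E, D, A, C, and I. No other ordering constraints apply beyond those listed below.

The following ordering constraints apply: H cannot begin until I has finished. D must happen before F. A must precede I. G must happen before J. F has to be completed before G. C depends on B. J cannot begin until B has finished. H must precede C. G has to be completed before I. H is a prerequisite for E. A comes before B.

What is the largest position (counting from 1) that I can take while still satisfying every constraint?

7

The steps that are forced after I, directly or by a chain of constraints, are H, E, C. That's 3 steps.
So at least 3 steps follow I, putting I no later than position 7. That position is achievable by scheduling everything else first.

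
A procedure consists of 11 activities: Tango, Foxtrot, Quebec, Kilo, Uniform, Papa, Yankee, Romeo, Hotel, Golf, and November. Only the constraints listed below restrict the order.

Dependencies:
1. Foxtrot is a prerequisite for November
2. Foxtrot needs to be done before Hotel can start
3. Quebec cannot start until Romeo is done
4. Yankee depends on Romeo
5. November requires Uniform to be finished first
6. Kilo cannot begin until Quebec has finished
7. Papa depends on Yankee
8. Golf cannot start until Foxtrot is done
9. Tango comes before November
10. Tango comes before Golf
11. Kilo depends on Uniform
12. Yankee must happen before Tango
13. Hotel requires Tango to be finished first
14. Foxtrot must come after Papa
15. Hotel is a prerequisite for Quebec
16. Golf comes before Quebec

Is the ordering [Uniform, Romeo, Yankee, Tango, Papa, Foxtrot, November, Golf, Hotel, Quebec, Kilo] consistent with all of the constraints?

Going through the constraints one by one, each required predecessor appears earlier in the sequence than its dependent — e.g. Uniform (position 1) is before Kilo (position 11), as required.

Yes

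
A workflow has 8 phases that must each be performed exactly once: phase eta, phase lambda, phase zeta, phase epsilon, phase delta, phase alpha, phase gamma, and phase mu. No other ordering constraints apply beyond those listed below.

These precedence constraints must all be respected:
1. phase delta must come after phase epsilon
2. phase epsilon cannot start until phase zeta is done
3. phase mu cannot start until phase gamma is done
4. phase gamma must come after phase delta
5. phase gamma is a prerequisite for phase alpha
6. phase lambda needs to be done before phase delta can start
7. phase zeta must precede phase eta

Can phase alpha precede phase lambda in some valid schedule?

No

There is a dependency chain phase lambda → phase delta → phase gamma → phase alpha, so phase alpha always comes after phase lambda.
So no valid ordering can have phase alpha before phase lambda.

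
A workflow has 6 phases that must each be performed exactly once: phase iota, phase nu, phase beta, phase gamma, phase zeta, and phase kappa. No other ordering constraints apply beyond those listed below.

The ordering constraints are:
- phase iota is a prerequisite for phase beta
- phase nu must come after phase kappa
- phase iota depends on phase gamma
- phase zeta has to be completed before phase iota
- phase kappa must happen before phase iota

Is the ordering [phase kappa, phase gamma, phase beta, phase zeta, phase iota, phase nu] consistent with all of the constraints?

No

The sequence places phase beta ahead of phase iota.
That contradicts the constraint that phase iota must precede phase beta.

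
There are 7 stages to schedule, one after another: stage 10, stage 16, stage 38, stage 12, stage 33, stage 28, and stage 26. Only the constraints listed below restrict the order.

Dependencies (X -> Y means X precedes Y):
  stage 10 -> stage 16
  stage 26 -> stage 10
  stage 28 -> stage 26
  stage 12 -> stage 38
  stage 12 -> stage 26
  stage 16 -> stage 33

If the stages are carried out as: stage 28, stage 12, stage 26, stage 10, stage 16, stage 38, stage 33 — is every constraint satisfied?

Going through the constraints one by one, each required predecessor appears earlier in the sequence than its dependent — e.g. stage 12 (position 2) is before stage 38 (position 6), as required.

Yes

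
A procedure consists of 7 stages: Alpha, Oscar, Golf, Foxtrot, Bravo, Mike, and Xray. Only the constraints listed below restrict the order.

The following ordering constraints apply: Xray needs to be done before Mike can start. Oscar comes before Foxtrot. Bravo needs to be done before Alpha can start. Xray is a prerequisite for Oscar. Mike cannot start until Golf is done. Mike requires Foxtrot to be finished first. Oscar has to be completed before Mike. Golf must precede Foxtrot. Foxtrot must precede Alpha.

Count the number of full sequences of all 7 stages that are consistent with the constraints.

3 stages have no prerequisites (Golf, Bravo, Xray), so any of them could come first.
Counting all ways to extend the partial order to a total order gives 33.

33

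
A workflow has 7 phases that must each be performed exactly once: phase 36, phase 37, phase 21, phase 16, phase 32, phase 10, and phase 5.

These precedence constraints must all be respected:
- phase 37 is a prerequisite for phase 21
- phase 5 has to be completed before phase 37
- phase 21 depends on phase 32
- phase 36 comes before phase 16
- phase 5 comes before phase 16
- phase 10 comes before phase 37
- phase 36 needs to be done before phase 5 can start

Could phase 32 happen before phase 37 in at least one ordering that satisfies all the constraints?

Nothing in the constraints forces phase 37 before phase 32 — there is no chain from phase 37 to phase 32.
That means at least one valid schedule has phase 32 before phase 37.

Yes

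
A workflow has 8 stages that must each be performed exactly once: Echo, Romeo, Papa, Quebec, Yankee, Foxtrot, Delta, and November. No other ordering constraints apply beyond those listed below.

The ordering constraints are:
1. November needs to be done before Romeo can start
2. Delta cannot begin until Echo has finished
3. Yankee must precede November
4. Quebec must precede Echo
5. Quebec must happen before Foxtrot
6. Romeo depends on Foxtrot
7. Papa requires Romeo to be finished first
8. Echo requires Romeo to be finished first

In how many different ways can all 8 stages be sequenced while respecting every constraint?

2 stages have no prerequisites (Quebec, Yankee), so any of them could come first.
Counting all ways to extend the partial order to a total order gives 18.

18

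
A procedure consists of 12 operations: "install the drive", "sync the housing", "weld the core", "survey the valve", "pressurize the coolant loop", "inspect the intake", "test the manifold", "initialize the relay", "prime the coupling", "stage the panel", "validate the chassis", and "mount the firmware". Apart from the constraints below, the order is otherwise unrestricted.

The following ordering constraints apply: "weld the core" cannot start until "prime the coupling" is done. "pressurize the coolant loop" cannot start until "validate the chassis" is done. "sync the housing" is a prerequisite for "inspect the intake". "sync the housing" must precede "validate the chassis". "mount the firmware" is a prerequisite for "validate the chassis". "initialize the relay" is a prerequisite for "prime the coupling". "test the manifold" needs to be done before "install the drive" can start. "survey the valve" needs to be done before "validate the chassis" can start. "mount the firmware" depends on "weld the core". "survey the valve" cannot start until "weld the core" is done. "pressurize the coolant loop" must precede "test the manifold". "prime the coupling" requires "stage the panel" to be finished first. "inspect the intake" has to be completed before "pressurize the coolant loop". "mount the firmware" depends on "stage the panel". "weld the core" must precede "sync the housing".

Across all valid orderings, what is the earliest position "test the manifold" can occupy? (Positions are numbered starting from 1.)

11

Working backwards through the constraints from "test the manifold", its full set of required predecessors is "sync the housing", "weld the core", "survey the valve", "pressurize the coolant loop", "inspect the intake", "initialize the relay", "prime the coupling", "stage the panel", "validate the chassis", "mount the firmware" — 10 of them.
So at minimum 10 operations come before "test the manifold", putting "test the manifold" no earlier than position 11. That position is achievable by scheduling exactly those predecessors first.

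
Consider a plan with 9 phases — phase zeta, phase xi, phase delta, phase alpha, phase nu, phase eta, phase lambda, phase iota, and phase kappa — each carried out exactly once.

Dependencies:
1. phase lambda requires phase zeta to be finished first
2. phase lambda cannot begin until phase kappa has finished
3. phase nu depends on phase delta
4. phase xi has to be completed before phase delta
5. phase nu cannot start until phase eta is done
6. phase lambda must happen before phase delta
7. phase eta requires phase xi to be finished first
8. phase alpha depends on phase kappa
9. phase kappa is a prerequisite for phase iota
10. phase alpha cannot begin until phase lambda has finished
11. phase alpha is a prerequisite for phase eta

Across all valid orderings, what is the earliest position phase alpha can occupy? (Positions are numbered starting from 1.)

The phases that are forced before phase alpha, directly or transitively, are phase zeta, phase lambda, phase kappa. That's 3 phases.
With 3 mandatory predecessors, the earliest phase alpha can sit is position 3+1 = 4, and placing just those 3 first achieves it.

4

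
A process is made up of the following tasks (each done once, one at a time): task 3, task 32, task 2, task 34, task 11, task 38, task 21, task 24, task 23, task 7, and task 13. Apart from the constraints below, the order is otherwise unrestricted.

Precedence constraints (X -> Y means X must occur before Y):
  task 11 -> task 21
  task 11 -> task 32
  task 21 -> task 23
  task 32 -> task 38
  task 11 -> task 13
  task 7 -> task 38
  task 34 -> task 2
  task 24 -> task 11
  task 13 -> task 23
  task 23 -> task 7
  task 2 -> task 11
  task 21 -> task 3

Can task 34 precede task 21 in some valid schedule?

Task 34 is actually forced before task 21 by the constraints, so certainly some valid ordering has task 34 first.

Yes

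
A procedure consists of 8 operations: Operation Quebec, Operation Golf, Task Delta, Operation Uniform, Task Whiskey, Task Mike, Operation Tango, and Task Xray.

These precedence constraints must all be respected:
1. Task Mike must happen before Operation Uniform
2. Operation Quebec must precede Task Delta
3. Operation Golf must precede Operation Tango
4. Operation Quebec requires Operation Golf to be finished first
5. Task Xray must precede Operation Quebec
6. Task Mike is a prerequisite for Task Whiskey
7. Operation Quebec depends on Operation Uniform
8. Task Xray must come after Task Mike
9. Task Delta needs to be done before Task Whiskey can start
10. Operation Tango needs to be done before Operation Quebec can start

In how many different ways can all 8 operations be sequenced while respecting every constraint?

The operations with no prerequisites are Operation Golf, Task Mike; any of them can be placed first.
Enumerating by repeatedly choosing an available operation (one whose prerequisites are all placed) gives 20 distinct complete orderings.

20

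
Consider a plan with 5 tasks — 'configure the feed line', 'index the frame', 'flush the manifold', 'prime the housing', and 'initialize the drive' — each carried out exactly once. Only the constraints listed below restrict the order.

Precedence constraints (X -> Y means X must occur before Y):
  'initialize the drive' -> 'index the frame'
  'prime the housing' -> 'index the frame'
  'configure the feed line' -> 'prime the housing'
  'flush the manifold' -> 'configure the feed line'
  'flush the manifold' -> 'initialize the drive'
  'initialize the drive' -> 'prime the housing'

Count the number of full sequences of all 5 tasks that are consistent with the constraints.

'flush the manifold' is the only task with nothing required before it, so every ordering starts there.
Enumerating by repeatedly choosing an available task (one whose prerequisites are all placed) gives 2 distinct complete orderings.

2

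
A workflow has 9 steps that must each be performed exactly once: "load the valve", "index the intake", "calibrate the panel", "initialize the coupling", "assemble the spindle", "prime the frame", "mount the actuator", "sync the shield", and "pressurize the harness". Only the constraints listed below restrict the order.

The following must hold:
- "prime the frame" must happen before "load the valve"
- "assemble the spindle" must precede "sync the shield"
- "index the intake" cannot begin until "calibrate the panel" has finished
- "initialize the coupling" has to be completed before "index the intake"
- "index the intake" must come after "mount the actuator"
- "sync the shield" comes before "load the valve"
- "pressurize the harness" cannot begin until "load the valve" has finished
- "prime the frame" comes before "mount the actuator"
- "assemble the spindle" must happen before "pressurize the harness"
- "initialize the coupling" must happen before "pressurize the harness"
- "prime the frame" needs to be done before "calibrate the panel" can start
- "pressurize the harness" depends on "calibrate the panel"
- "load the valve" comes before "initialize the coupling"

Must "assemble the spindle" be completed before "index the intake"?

Yes

Tracing the constraints gives a chain: "assemble the spindle" → "sync the shield" → "load the valve" → "initialize the coupling" → "index the intake".
Hence "assemble the spindle" necessarily comes before "index the intake".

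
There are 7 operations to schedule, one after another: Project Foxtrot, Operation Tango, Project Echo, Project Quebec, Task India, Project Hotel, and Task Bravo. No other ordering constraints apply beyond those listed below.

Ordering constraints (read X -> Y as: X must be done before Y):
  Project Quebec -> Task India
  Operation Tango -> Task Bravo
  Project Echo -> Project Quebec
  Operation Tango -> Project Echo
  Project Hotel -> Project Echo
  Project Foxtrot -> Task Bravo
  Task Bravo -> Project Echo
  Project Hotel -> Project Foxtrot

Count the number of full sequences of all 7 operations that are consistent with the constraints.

The operations with no prerequisites are Operation Tango, Project Hotel; any of them can be placed first.
Enumerating by repeatedly choosing an available operation (one whose prerequisites are all placed) gives 3 distinct complete orderings.

3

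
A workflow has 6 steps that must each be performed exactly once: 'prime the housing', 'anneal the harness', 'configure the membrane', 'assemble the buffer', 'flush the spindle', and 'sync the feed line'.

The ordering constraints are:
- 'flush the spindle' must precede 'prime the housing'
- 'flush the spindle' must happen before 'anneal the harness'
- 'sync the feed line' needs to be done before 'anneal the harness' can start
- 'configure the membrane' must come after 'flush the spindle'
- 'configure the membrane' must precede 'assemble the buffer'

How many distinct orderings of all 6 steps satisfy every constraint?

2 steps have no prerequisites ('flush the spindle', 'sync the feed line'), so any of them could come first.
Counting all ways to extend the partial order to a total order gives 42.

42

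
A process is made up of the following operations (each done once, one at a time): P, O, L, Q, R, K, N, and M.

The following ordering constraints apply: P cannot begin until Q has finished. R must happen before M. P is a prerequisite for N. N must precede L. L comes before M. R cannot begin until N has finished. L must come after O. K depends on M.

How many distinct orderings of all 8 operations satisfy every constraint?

2 operations have no prerequisites (O, Q), so any of them could come first.
Systematically extending each partial ordering one operation at a time and counting, there are 9 complete orderings.

9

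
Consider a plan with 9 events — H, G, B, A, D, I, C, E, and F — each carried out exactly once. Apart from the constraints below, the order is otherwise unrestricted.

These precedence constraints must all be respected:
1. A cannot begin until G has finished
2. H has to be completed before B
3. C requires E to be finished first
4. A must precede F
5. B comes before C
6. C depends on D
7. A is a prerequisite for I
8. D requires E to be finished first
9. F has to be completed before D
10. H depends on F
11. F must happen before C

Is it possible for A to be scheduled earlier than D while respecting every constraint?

Yes

A is actually forced before D by the constraints, so certainly some valid ordering has A first.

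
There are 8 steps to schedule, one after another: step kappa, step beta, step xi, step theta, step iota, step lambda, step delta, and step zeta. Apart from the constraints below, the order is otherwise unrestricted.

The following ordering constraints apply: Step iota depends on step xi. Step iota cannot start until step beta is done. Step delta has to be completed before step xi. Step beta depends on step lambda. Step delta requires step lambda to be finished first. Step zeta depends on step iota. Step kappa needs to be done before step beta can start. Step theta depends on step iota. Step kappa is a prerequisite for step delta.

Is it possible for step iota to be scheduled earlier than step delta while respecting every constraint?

No

Following step delta → step xi → step iota, step delta must precede step iota in every valid ordering.
So no valid ordering can have step iota before step delta.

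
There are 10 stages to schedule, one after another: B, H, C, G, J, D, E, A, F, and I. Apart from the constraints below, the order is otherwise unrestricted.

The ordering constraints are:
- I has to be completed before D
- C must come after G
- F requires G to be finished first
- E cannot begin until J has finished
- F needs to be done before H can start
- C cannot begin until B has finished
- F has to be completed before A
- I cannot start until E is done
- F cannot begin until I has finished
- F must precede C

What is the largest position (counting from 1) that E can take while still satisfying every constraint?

4

Following every chain forward from E, the stages that must come later are H, C, D, A, F, I — 6 of them.
So at least 6 stages follow E, putting E no later than position 4. That position is achievable by scheduling everything else first.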